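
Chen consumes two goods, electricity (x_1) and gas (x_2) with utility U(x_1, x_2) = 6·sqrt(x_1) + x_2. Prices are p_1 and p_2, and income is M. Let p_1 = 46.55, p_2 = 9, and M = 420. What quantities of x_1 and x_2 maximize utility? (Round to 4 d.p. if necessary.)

x_1* = 0.3364, x_2* = 44.9266

MU_x_1 = 3/√x_1, MU_x_2 = 1. Tangency: 3/√x_1 = p_1/p_2.
Solve: √x_1 = 3·p_2/p_1, so x_1*(p_1,p_2) = (3·p_2/p_1)², and x_2* = (M − p_1·x_1*)/p_2.
Plugging in: x_1* = (3·9/46.55)² = 0.3364, x_2* = 44.9266.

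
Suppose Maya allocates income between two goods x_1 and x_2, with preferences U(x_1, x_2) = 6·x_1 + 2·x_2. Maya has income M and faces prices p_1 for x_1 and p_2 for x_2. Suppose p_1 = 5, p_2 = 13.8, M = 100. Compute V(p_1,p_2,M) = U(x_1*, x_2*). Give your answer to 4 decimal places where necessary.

Numerically: x_1* = 20, x_2* = 0.
Utility at the optimum: U(20, 0) = 120.

V = 120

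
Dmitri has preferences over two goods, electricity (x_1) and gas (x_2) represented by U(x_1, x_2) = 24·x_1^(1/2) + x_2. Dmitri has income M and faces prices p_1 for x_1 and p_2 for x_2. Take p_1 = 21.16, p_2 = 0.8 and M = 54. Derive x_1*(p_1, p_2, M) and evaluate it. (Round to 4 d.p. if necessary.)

x_1* = 0.2058

Utility is quasi-linear in x_2; the FOC for x_1 is 12/√x_1 = p_1/p_2.
Thus x_1* = (12·p_2/p_1)² — independent of M — with the rest of income spent on x_2.
Plugging in: x_1* = (12·0.8/21.16)² = 0.2058.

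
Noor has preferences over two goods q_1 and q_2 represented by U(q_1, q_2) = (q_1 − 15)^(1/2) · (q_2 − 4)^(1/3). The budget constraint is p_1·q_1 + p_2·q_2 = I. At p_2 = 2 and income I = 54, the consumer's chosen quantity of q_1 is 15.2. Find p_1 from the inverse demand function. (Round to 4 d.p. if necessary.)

This is Cobb-Douglas in (q_1−15, q_2−4): tangency gives 0.5·p_2·(q_2−4) = 1/3·p_1·(q_1−15).
After buying the subsistence bundle (15, 4), a share 0.6 of the remaining income goes to q_1: q_1* = 15 + 0.6·(I − 15p_1 − 4p_2)/p_1.
Set q_1* = 15.2 in the demand function and solve for p_1: p_1 = 3.

p_1 = 3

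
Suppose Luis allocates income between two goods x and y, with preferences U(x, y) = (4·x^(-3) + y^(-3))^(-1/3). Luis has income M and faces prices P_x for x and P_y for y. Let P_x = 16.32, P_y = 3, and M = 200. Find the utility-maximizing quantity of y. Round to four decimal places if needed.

y* = 11.0421

MRS = MU_x/MU_y = 4·(y/x)^(4). Set equal to P_x/P_y.
Solve for the ratio: y/x = [(1/4)·P_x/P_y]^(0.25).
Substitute y = (y/x)·x into the budget: x* = M/(P_x + P_y·(y/x)).
Numerically y/x = 1.079903, so x* = 200/(16.32 + 3·1.079903) = 10.2251 and y* = 1.079903·10.2251 = 11.0421.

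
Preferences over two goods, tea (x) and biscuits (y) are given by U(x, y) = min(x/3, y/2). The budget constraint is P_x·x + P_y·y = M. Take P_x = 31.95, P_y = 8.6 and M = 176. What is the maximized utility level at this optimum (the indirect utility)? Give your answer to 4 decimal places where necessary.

Leontief preferences: the optimum is at the kink where x/3 = y/2, i.e. y = (2/3)·x.
Budget: P_x·x + P_y·(2/3)·x = M, so (3·P_x + 2·P_y)·x = 3·M.
Demand: x*(P_x,P_y,M) = 3·M/(3·P_x + 2·P_y), y* = 2·M/(3·P_x + 2·P_y).
Here 3·31.95 + 2·8.6 = 113.05, giving x* = 4.6705 and y* = 3.1137.
Utility at the optimum: U(4.6705, 3.1137) = 1.5568.

V = 1.5568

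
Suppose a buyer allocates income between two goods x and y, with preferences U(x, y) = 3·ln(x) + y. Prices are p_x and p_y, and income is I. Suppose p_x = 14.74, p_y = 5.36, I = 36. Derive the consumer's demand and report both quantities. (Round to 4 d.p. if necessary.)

At the given prices: x* = 3·5.36/14.74 = 1.0909, and y* = 3.7164.

x* = 1.0909, y* = 3.7164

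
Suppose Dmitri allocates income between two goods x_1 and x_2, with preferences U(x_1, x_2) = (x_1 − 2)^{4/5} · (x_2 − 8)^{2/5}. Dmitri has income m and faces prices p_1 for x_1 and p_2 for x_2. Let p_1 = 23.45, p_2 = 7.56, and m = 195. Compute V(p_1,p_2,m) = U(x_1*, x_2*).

This is Cobb-Douglas in (x_1−2, x_2−8): tangency gives 0.8·p_2·(x_2−8) = 0.4·p_1·(x_1−2).
Substituting into the budget: x_1* = 2 + 2/3·(m − 2·p_1 − 8·p_2)/p_1, and x_2* = 8 + 1/3·(…)/p_2.
Discretionary income = 195 − 2·23.45 − 8·7.56 = 87.62; x_1* = 2 + 2/3·87.62/23.45 = 4.491; x_2* = 8 + 1/3·87.62/7.56 = 11.8633.
Utility at the optimum: U(4.491, 11.8633) = 3.5635.

V = 3.5635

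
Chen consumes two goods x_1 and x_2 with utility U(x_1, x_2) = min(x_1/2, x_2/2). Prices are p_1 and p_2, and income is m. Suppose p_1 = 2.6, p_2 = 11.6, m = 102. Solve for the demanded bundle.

x_1* = 7.1831, x_2* = 7.1831

With perfect complements, no substitution: consume in ratio x_1:x_2 = 2:2.
Budget: p_1·x_1 + p_2·x_1 = m, so (2·p_1 + 2·p_2)·x_1 = 2·m.
Demand: x_1*(p_1,p_2,m) = 2·m/(2·p_1 + 2·p_2), x_2* = 2·m/(2·p_1 + 2·p_2).
Here 2·2.6 + 2·11.6 = 28.4, giving x_1* = 7.1831 and x_2* = 7.1831.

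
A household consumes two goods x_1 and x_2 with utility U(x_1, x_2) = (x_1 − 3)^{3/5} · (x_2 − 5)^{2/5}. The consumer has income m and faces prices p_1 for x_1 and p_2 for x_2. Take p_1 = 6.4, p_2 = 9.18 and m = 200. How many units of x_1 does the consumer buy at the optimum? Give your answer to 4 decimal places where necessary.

Let x_1' = x_1−3, x_2' = x_2−5. MRS = (3/2)·x_2'/x_1' = p_1/p_2.
Substituting into the budget: x_1* = 3 + 0.6·(m − 3·p_1 − 5·p_2)/p_1, and x_2* = 5 + 0.4·(…)/p_2.
Discretionary income = 200 − 3·6.4 − 5·9.18 = 134.9; x_1* = 3 + 0.6·134.9/6.4 = 15.6469.

x_1* = 15.6469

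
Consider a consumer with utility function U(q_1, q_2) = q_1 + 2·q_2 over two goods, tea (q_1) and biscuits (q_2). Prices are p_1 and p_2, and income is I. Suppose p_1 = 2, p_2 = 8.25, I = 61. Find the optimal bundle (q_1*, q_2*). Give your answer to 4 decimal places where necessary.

Perfect substitutes: compare marginal utility per dollar. 1/p_1 vs 2/p_2 → 0.5 vs 0.2424.
q_1 gives more utility per dollar, so spend all income on q_1: q_1* = I/p_1, q_2* = 0.
Numerically: q_1* = 30.5, q_2* = 0.

q_1* = 30.5, q_2* = 0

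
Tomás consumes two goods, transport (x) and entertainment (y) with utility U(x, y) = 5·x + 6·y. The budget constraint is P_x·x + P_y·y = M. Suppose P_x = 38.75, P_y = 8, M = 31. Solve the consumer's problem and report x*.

x* = 0

Perfect substitutes: compare marginal utility per dollar. 5/P_x vs 6/P_y → 0.129 vs 0.75.
y gives more utility per dollar, so spend all income on y: y* = M/P_y, x* = 0.
Numerically: x* = 0, y* = 3.875.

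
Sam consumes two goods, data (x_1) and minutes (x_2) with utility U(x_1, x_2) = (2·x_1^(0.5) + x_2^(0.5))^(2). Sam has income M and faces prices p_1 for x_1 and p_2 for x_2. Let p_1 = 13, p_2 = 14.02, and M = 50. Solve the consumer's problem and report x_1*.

MU_x_1 ∝ 2·x_1^(-0.5), MU_x_2 ∝ x_2^(-0.5), so MRS = 2·(x_2/x_1)^(0.5) = p_1/p_2.
Solve for the ratio: x_2/x_1 = [(1/2)·p_1/p_2]^(2).
Substitute x_2 = (x_2/x_1)·x_1 into the budget: x_1* = M/(p_1 + p_2·(x_2/x_1)).
Numerically x_2/x_1 = 0.214947, so x_1* = 50/(13 + 14.02·0.214947) = 3.1224.

x_1* = 3.1224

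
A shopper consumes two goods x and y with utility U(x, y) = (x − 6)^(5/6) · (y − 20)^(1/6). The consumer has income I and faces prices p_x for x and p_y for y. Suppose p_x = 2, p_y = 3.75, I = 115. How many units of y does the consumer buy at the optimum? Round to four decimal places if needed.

y* = 21.2444

Let x' = x−6, y' = y−20. MRS = 5·y'/x' = p_x/p_y.
After buying the subsistence bundle (6, 20), a share 5/6 of the remaining income goes to x: x* = 6 + 5/6·(I − 6p_x − 20p_y)/p_x.
Discretionary income = 115 − 6·2 − 20·3.75 = 28; y* = 20 + 1/6·28/3.75 = 21.2444.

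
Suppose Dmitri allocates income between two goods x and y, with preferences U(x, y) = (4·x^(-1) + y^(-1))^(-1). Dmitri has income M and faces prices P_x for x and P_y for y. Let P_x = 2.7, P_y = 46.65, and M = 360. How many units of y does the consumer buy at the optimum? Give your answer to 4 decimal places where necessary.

MU_x ∝ 4·x^(-2), MU_y ∝ y^(-2), so MRS = 4·(y/x)^(2) = P_x/P_y.
Hence y/x = ((1/4)·P_x/P_y)^(1/(2)), i.e. raised to the 0.5 power.
With the ratio pinned down, the budget gives x* = M/(P_x + P_y·(y/x)) and y* = (y/x)·x*.
Numerically y/x = 0.120289, so x* = 360/(2.7 + 46.65·0.120289) = 43.3136 and y* = 0.120289·43.3136 = 5.2101.

y* = 5.2101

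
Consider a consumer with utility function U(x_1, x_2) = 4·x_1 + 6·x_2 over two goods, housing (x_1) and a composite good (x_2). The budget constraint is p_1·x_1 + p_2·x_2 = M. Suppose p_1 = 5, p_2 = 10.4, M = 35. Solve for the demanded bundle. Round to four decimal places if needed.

x_1* = 7, x_2* = 0

Perfect substitutes: compare marginal utility per dollar. 4/p_1 vs 6/p_2 → 0.8 vs 0.5769.
x_1 gives more utility per dollar, so spend all income on x_1: x_1* = M/p_1, x_2* = 0.
Numerically: x_1* = 7, x_2* = 0.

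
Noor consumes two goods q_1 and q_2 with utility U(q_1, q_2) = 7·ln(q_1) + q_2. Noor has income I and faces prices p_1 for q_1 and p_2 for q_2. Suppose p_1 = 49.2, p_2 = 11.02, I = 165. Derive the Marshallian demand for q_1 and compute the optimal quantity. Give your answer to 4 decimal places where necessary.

MU_q_1 = 7/q_1, MU_q_2 = 1. Tangency: 7/q_1 = p_1/p_2.
So q_1*(p_1,p_2) = 7·p_2/p_1, independent of income; and q_2* = (I − 7·p_2)/p_2.
At the given prices: q_1* = 7·11.02/49.2 = 1.5679.

q_1* = 1.5679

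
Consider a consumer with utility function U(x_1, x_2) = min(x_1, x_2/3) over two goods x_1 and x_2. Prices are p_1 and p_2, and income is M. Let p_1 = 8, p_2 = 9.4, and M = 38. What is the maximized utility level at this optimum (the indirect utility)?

Leontief preferences: the optimum is at the kink where x_1/1 = x_2/3, i.e. x_2 = 3·x_1.
Budget: p_1·x_1 + p_2·3·x_1 = M, so (p_1 + 3·p_2)·x_1 = M.
Demand: x_1*(p_1,p_2,M) = M/(p_1 + 3·p_2), x_2* = 3·M/(p_1 + 3·p_2).
Here 8 + 3·9.4 = 36.2, giving x_1* = 1.0497 and x_2* = 3.1492.
Utility at the optimum: U(1.0497, 3.1492) = 1.0497.

V = 1.0497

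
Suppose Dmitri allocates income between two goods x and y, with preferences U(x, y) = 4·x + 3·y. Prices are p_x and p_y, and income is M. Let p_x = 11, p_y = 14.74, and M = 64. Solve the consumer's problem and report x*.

x* = 5.8182

Numerically: x* = 5.8182, y* = 0.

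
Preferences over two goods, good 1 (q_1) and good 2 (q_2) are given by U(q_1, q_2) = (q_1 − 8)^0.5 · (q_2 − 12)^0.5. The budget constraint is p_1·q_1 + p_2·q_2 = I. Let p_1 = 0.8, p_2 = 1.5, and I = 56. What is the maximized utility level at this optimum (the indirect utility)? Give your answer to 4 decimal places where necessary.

This is Cobb-Douglas in (q_1−8, q_2−12): tangency gives 0.5·p_2·(q_2−12) = 0.5·p_1·(q_1−8).
After buying the subsistence bundle (8, 12), a share 0.5 of the remaining income goes to q_1: q_1* = 8 + 0.5·(I − 8p_1 − 12p_2)/p_1.
Discretionary income = 56 − 8·0.8 − 12·1.5 = 31.6; q_1* = 8 + 0.5·31.6/0.8 = 27.75; q_2* = 12 + 0.5·31.6/1.5 = 22.5333.
Utility at the optimum: U(27.75, 22.5333) = 14.4234.

V = 14.4234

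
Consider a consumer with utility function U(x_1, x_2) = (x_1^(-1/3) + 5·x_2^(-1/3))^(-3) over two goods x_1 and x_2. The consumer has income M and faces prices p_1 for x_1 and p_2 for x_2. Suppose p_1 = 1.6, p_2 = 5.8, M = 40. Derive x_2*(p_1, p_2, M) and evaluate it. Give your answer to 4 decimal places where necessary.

x_2* = 5.668

MU_x_1 ∝ x_1^(-4/3), MU_x_2 ∝ 5·x_2^(-4/3), so MRS = (1/5)·(x_2/x_1)^(4/3) = p_1/p_2.
Hence x_2/x_1 = (5·p_1/p_2)^(1/(4/3)), i.e. raised to the 0.75 power.
With the ratio pinned down, the budget gives x_1* = M/(p_1 + p_2·(x_2/x_1)) and x_2* = (x_2/x_1)·x_1*.
Numerically x_2/x_1 = 1.27276, so x_1* = 40/(1.6 + 5.8·1.27276) = 4.4533 and x_2* = 1.27276·4.4533 = 5.668.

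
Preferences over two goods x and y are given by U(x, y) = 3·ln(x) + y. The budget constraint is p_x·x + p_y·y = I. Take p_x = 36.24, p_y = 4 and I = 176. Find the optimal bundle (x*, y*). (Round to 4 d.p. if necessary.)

MU_x = 3/x, MU_y = 1. Tangency: 3/x = p_x/p_y.
So x*(p_x,p_y) = 3·p_y/p_x, independent of income; and y* = (I − 3·p_y)/p_y.
At the given prices: x* = 3·4/36.24 = 0.3311, and y* = 41.

x* = 0.3311, y* = 41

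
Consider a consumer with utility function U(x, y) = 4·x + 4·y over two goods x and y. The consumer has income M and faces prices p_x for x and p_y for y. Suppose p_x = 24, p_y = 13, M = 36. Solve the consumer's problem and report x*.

x* = 0

y gives more utility per dollar, so spend all income on y: y* = M/p_y, x* = 0.
Numerically: x* = 0, y* = 2.7692.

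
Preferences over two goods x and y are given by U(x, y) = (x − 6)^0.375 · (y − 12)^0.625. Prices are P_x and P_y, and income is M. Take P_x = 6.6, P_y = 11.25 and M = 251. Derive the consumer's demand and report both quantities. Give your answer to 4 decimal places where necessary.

Substituting into the budget: x* = 6 + 0.375·(M − 6·P_x − 12·P_y)/P_x, and y* = 12 + 0.625·(…)/P_y.
Discretionary income = 251 − 6·6.6 − 12·11.25 = 76.4; x* = 6 + 0.375·76.4/6.6 = 10.3409; y* = 12 + 0.625·76.4/11.25 = 16.2444.

x* = 10.3409, y* = 16.2444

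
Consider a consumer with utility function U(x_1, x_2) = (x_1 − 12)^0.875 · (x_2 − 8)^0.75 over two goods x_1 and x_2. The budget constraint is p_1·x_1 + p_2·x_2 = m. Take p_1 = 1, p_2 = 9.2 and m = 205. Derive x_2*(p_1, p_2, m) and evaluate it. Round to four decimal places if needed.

Let x_1' = x_1−12, x_2' = x_2−8. MRS = (7/6)·x_2'/x_1' = p_1/p_2.
After buying the subsistence bundle (12, 8), a share 7/13 of the remaining income goes to x_1: x_1* = 12 + 7/13·(m − 12p_1 − 8p_2)/p_1.
Discretionary income = 205 − 12·1 − 8·9.2 = 119.4; x_2* = 8 + 6/13·119.4/9.2 = 13.99.

x_2* = 13.99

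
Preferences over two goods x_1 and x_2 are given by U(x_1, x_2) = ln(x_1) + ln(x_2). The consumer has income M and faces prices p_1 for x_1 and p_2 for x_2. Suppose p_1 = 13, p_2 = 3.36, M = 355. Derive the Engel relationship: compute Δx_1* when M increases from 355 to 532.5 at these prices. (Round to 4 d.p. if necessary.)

Tangency: MRS = x_2/x_1 = p_1/p_2.
Rearranging, p_2·x_2 = p_1·x_1. Substituting into the budget gives p_1·x_1·(1 + 1) = M.
Demand: x_1*(p_1,p_2,M) = 0.5·M/p_1 and x_2* = 0.5·M/p_2.
At p_1=13, p_2=3.36, M=355: x_1* = 0.5·355/13 = 13.6538.
At M' = 532.5: x_1* = 20.4808. Change: 20.4808 − 13.6538 = 6.8269.

Δx_1* = 6.8269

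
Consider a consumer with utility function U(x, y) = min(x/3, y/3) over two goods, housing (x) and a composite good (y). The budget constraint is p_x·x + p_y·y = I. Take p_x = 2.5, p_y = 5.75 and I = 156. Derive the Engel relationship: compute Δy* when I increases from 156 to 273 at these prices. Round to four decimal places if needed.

Δy* = 14.1818

With perfect complements, no substitution: consume in ratio x:y = 3:3.
Budget: p_x·x + p_y·x = I, so (3·p_x + 3·p_y)·x = 3·I.
Demand: x*(p_x,p_y,I) = 3·I/(3·p_x + 3·p_y), y* = 3·I/(3·p_x + 3·p_y).
Here 3·2.5 + 3·5.75 = 24.75, giving y* = 18.9091.
At I' = 273: y* = 33.0909. Change: 33.0909 − 18.9091 = 14.1818.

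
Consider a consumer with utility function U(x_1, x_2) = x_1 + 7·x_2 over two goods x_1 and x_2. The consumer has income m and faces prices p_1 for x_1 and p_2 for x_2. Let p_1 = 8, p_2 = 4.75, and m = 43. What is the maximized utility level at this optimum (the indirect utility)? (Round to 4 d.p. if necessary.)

Numerically: x_1* = 0, x_2* = 9.0526.
Utility at the optimum: U(0, 9.0526) = 63.3684.

V = 63.3684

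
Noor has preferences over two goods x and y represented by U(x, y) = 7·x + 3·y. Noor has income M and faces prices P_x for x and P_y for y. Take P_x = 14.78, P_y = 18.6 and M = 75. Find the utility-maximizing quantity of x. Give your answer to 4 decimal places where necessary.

x gives more utility per dollar, so spend all income on x: x* = M/P_x, y* = 0.
Numerically: x* = 5.0744, y* = 0.

x* = 5.0744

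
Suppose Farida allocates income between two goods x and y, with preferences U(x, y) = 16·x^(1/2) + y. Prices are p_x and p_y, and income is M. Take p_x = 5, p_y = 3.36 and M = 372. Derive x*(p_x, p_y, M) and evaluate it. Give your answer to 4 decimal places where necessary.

Set MRS = p_x/p_y: 8·x^(−1/2) = p_x/p_y.
Thus x* = (8·p_y/p_x)² — independent of M — with the rest of income spent on y.
Plugging in: x* = (8·3.36/5)² = 28.9014.

x* = 28.9014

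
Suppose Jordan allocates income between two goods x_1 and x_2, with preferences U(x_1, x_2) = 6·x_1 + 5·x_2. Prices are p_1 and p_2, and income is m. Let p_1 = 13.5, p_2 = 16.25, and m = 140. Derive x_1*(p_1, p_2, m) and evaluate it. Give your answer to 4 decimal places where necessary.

Linear utility — the consumer picks whichever good has higher MU/price: 6/13.5 = 0.4444 vs 5/16.25 = 0.3077.
x_1 gives more utility per dollar, so spend all income on x_1: x_1* = m/p_1, x_2* = 0.
Numerically: x_1* = 10.3704, x_2* = 0.

x_1* = 10.3704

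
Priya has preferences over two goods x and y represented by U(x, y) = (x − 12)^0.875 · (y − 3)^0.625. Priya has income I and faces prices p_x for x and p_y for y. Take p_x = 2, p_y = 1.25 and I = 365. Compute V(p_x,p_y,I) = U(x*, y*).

V = 1060.4815

This is Cobb-Douglas in (x−12, y−3): tangency gives 0.875·p_y·(y−3) = 0.625·p_x·(x−12).
Substituting into the budget: x* = 12 + 7/12·(I − 12·p_x − 3·p_y)/p_x, and y* = 3 + 5/12·(…)/p_y.
Discretionary income = 365 − 12·2 − 3·1.25 = 337.25; x* = 12 + 7/12·337.25/2 = 110.3646; y* = 3 + 5/12·337.25/1.25 = 115.4167.
Utility at the optimum: U(110.3646, 115.4167) = 1060.4815.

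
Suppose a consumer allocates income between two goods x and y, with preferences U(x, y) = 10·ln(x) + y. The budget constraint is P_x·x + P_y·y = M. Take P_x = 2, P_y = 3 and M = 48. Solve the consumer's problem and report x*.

x* = 15

MU_x = 10/x, MU_y = 1. Tangency: 10/x = P_x/P_y.
So x*(P_x,P_y) = 10·P_y/P_x, independent of income; and y* = (M − 10·P_y)/P_y.
At the given prices: x* = 10·3/2 = 15.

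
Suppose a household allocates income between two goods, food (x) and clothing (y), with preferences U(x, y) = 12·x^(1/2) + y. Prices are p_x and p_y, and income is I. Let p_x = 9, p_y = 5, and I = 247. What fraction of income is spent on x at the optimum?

share on x = 0.4049

Utility is quasi-linear in y; the FOC for x is 6/√x = p_x/p_y.
Solve: √x = 6·p_y/p_x, so x*(p_x,p_y) = (6·p_y/p_x)², and y* = (I − p_x·x*)/p_y.
Plugging in: x* = (6·5/9)² = 11.1111, y* = 29.4.
Expenditure on x: 9·11.1111 = 100; share = 0.4049.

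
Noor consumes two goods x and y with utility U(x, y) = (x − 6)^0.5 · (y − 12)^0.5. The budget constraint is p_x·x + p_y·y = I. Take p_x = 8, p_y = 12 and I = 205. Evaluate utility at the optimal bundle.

V = 0.6634

Let x' = x−6, y' = y−12. MRS = y'/x' = p_x/p_y.
Substituting into the budget: x* = 6 + 0.5·(I − 6·p_x − 12·p_y)/p_x, and y* = 12 + 0.5·(…)/p_y.
Discretionary income = 205 − 6·8 − 12·12 = 13; x* = 6 + 0.5·13/8 = 6.8125; y* = 12 + 0.5·13/12 = 12.5417.
Utility at the optimum: U(6.8125, 12.5417) = 0.6634.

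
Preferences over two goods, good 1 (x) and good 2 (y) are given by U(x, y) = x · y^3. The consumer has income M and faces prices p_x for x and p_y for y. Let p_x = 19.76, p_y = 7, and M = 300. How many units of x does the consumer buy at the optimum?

x* = 3.7955

Tangency: MRS = (1/3)·y/x = p_x/p_y.
So p_y·y = 3·p_x·x; combined with the budget, a share 0.25 of income goes to x.
Demand: x*(p_x,p_y,M) = 0.25·M/p_x and y* = 0.75·M/p_y.
At p_x=19.76, p_y=7, M=300: x* = 0.25·300/19.76 = 3.7955.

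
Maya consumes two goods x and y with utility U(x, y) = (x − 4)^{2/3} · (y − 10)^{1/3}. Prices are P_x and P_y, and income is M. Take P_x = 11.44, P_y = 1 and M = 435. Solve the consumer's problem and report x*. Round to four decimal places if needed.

This is Cobb-Douglas in (x−4, y−10): tangency gives 2/3·P_y·(y−10) = 1/3·P_x·(x−4).
After buying the subsistence bundle (4, 10), a share 2/3 of the remaining income goes to x: x* = 4 + 2/3·(M − 4P_x − 10P_y)/P_x.
Discretionary income = 435 − 4·11.44 − 10·1 = 379.24; x* = 4 + 2/3·379.24/11.44 = 26.1002.

x* = 26.1002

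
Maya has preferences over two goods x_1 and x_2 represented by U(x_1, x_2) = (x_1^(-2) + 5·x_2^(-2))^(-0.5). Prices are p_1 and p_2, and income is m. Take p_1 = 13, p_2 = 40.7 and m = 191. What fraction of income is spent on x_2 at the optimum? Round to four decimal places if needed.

share on x_2 = 0.7854

MRS = MU_x_1/MU_x_2 = (1/5)·(x_2/x_1)^(3). Set equal to p_1/p_2.
Solve for the ratio: x_2/x_1 = [5·p_1/p_2]^(1/3).
Substitute x_2 = (x_2/x_1)·x_1 into the budget: x_1* = m/(p_1 + p_2·(x_2/x_1)).
Numerically x_2/x_1 = 1.168888, so x_1* = 191/(13 + 40.7·1.168888) = 3.1532 and x_2* = 1.168888·3.1532 = 3.6857.
Expenditure on x_2: 40.7·3.6857 = 150.0086; share = 0.7854.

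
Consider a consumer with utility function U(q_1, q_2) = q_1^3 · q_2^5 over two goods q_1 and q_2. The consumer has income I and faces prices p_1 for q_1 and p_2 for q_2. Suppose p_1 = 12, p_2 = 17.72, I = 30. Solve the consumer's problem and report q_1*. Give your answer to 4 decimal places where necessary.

At p_1=12, p_2=17.72, I=30: q_1* = 0.375·30/12 = 0.9375.

q_1* = 0.9375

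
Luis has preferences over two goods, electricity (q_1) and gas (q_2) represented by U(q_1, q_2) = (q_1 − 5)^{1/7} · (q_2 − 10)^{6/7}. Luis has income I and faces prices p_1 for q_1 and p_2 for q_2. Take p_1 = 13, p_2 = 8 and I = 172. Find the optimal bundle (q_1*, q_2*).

Substituting into the budget: q_1* = 5 + 1/7·(I − 5·p_1 − 10·p_2)/p_1, and q_2* = 10 + 6/7·(…)/p_2.
Discretionary income = 172 − 5·13 − 10·8 = 27; q_1* = 5 + 1/7·27/13 = 5.2967; q_2* = 10 + 6/7·27/8 = 12.8929.

q_1* = 5.2967, q_2* = 12.8929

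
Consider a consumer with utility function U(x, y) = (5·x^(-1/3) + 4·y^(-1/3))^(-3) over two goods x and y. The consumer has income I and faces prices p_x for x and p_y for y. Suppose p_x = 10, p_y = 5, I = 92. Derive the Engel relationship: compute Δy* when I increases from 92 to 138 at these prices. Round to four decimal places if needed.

Numerically y/x = 1.422624, so x* = 92/(10 + 5·1.422624) = 5.376 and y* = 1.422624·5.376 = 7.648.
At I' = 138: y* = 11.472. Change: 11.472 − 7.648 = 3.824.

Δy* = 3.824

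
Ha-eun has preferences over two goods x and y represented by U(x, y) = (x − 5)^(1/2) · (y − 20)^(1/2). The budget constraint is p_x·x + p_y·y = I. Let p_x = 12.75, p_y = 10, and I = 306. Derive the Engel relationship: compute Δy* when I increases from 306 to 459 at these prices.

Δy* = 7.65

This is Cobb-Douglas in (x−5, y−20): tangency gives 0.5·p_y·(y−20) = 0.5·p_x·(x−5).
Substituting into the budget: x* = 5 + 0.5·(I − 5·p_x − 20·p_y)/p_x, and y* = 20 + 0.5·(…)/p_y.
Discretionary income = 306 − 5·12.75 − 20·10 = 42.25; y* = 20 + 0.5·42.25/10 = 22.1125.
At I' = 459: y* = 29.7625. Change: 29.7625 − 22.1125 = 7.65.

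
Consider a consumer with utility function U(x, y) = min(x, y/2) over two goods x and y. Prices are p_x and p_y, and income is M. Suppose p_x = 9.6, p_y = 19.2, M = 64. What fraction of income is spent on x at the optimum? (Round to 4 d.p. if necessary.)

With perfect complements, no substitution: consume in ratio x:y = 1:2.
Budget: p_x·x + p_y·2·x = M, so (p_x + 2·p_y)·x = M.
Demand: x*(p_x,p_y,M) = M/(p_x + 2·p_y), y* = 2·M/(p_x + 2·p_y).
Here 9.6 + 2·19.2 = 48, giving x* = 1.3333 and y* = 2.6667.
Expenditure on x: 9.6·1.3333 = 12.8; share = 0.2.

share on x = 0.2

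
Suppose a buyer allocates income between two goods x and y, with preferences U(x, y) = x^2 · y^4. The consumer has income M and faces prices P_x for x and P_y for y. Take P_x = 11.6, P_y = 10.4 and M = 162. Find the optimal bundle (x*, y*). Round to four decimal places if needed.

x* = 4.6552, y* = 10.3846

Demand: x*(P_x,P_y,M) = 1/3·M/P_x and y* = 2/3·M/P_y.
At P_x=11.6, P_y=10.4, M=162: x* = 1/3·162/11.6 = 4.6552, y* = 10.3846.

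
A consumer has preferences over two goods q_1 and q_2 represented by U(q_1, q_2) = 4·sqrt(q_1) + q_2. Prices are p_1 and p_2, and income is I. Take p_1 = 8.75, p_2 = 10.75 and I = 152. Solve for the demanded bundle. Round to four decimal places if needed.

q_1* = 6.0376, q_2* = 9.2252

Set MRS = p_1/p_2: 2·q_1^(−1/2) = p_1/p_2.
Solve: √q_1 = 2·p_2/p_1, so q_1*(p_1,p_2) = (2·p_2/p_1)², and q_2* = (I − p_1·q_1*)/p_2.
Plugging in: q_1* = (2·10.75/8.75)² = 6.0376, q_2* = 9.2252.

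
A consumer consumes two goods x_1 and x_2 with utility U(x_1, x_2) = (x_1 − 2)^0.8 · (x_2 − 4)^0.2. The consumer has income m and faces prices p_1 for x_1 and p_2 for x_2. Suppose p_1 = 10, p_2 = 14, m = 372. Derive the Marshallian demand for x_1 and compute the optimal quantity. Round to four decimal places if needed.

MRS = 4·(x_2−4)/(x_1−2). Tangency with p_1/p_2 gives x_2−4 = (1/4)·(p_1/p_2)·(x_1−2).
After buying the subsistence bundle (2, 4), a share 0.8 of the remaining income goes to x_1: x_1* = 2 + 0.8·(m − 2p_1 − 4p_2)/p_1.
Discretionary income = 372 − 2·10 − 4·14 = 296; x_1* = 2 + 0.8·296/10 = 25.68.

x_1* = 25.68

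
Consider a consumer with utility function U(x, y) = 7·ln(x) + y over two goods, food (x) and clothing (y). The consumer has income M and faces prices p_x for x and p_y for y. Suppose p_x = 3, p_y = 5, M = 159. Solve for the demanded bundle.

x* = 11.6667, y* = 24.8

Set MRS = p_x/p_y: (7/x)/1 = p_x/p_y.
So x*(p_x,p_y) = 7·p_y/p_x, independent of income; and y* = (M − 7·p_y)/p_y.
At the given prices: x* = 7·5/3 = 11.6667, and y* = 24.8.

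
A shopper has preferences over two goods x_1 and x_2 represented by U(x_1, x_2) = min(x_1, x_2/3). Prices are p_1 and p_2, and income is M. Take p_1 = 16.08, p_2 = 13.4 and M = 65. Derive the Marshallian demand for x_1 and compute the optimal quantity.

Leontief preferences: the optimum is at the kink where x_1/1 = x_2/3, i.e. x_2 = 3·x_1.
Budget: p_1·x_1 + p_2·3·x_1 = M, so (p_1 + 3·p_2)·x_1 = M.
Demand: x_1*(p_1,p_2,M) = M/(p_1 + 3·p_2), x_2* = 3·M/(p_1 + 3·p_2).
Here 16.08 + 3·13.4 = 56.28, giving x_1* = 1.1549.

x_1* = 1.1549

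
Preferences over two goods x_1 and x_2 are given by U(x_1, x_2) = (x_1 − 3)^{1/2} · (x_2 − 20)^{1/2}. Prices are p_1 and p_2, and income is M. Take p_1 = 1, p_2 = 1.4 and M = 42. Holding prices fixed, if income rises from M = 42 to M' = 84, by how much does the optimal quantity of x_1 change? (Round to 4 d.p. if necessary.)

Δx_1* = 21

This is Cobb-Douglas in (x_1−3, x_2−20): tangency gives 0.5·p_2·(x_2−20) = 0.5·p_1·(x_1−3).
After buying the subsistence bundle (3, 20), a share 0.5 of the remaining income goes to x_1: x_1* = 3 + 0.5·(M − 3p_1 − 20p_2)/p_1.
Discretionary income = 42 − 3·1 − 20·1.4 = 11; x_1* = 3 + 0.5·11/1 = 8.5.
At M' = 84: x_1* = 29.5. Change: 29.5 − 8.5 = 21.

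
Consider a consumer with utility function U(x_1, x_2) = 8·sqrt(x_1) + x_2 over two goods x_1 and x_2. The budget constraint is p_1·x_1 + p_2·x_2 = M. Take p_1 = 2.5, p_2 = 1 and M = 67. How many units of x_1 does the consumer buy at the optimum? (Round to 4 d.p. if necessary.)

x_1* = 2.56

MU_x_1 = 4/√x_1, MU_x_2 = 1. Tangency: 4/√x_1 = p_1/p_2.
Thus x_1* = (4·p_2/p_1)² — independent of M — with the rest of income spent on x_2.
Plugging in: x_1* = (4·1/2.5)² = 2.56.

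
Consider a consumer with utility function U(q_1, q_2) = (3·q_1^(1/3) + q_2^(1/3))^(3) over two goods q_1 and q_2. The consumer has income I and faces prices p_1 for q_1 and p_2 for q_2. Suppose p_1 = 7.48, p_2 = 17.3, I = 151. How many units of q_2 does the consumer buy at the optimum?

From the CES first-order condition, 3·(q_2/q_1)^(2/3) = p_1/p_2.
Hence q_2/q_1 = ((1/3)·p_1/p_2)^(1/(2/3)), i.e. raised to the 1.5 power.
Substitute q_2 = (q_2/q_1)·q_1 into the budget: q_1* = I/(p_1 + p_2·(q_2/q_1)).
Numerically q_2/q_1 = 0.054714, so q_1* = 151/(7.48 + 17.3·0.054714) = 17.9195 and q_2* = 0.054714·17.9195 = 0.9805.

q_2* = 0.9805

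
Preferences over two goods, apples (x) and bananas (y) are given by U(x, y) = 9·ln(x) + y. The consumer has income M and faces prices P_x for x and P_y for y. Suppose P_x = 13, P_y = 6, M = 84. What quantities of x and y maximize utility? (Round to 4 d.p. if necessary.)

Set MRS = P_x/P_y: (9/x)/1 = P_x/P_y.
So x*(P_x,P_y) = 9·P_y/P_x, independent of income; and y* = (M − 9·P_y)/P_y.
At the given prices: x* = 9·6/13 = 4.1538, and y* = 5.

x* = 4.1538, y* = 5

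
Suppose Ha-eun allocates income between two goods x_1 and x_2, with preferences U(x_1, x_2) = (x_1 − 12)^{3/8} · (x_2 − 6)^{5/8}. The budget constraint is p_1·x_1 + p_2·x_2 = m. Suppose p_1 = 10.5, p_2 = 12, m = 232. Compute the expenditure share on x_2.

share on x_2 = 0.4019

Let x_1' = x_1−12, x_2' = x_2−6. MRS = (3/5)·x_2'/x_1' = p_1/p_2.
After buying the subsistence bundle (12, 6), a share 0.375 of the remaining income goes to x_1: x_1* = 12 + 0.375·(m − 12p_1 − 6p_2)/p_1.
Discretionary income = 232 − 12·10.5 − 6·12 = 34; x_1* = 12 + 0.375·34/10.5 = 13.2143; x_2* = 6 + 0.625·34/12 = 7.7708.
Expenditure on x_2: 12·7.7708 = 93.25; share = 0.4019.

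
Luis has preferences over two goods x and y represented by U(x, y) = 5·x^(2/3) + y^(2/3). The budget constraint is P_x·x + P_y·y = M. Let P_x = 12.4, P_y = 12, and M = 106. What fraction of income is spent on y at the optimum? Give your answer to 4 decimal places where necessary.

share on y = 0.0085

From the CES first-order condition, 5·(y/x)^(1/3) = P_x/P_y.
Hence y/x = ((1/5)·P_x/P_y)^(1/(1/3)), i.e. raised to the 3 power.
With the ratio pinned down, the budget gives x* = M/(P_x + P_y·(y/x)) and y* = (y/x)·x*.
Numerically y/x = 0.008827, so x* = 106/(12.4 + 12·0.008827) = 8.476 and y* = 0.008827·8.476 = 0.0748.
Expenditure on y: 12·0.0748 = 0.8978; share = 0.0085.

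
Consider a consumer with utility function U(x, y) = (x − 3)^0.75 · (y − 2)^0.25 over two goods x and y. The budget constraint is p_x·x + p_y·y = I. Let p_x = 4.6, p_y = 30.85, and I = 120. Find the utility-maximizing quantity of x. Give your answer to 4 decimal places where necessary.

x* = 10.2554

MRS = 3·(y−2)/(x−3). Tangency with p_x/p_y gives y−2 = (1/3)·(p_x/p_y)·(x−3).
Substituting into the budget: x* = 3 + 0.75·(I − 3·p_x − 2·p_y)/p_x, and y* = 2 + 0.25·(…)/p_y.
Discretionary income = 120 − 3·4.6 − 2·30.85 = 44.5; x* = 3 + 0.75·44.5/4.6 = 10.2554.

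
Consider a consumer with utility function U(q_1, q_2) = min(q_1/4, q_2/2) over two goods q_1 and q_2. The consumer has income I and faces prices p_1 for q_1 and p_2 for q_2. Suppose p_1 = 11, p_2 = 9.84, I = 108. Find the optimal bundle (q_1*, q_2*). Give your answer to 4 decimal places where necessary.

q_1* = 6.7839, q_2* = 3.392

Here 4·11 + 2·9.84 = 63.68, giving q_1* = 6.7839 and q_2* = 3.392.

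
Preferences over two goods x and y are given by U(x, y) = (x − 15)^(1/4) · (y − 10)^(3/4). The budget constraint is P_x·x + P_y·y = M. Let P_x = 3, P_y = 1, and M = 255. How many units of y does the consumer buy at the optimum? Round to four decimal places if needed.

Substituting into the budget: x* = 15 + 0.25·(M − 15·P_x − 10·P_y)/P_x, and y* = 10 + 0.75·(…)/P_y.
Discretionary income = 255 − 15·3 − 10·1 = 200; y* = 10 + 0.75·200/1 = 160.

y* = 160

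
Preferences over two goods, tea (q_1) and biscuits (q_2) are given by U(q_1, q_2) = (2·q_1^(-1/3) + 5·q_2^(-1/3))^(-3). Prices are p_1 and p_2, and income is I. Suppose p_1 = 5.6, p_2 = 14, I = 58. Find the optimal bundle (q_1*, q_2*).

q_1* = 2.9592, q_2* = 2.9592

Numerically q_2/q_1 = 1, so q_1* = 58/(5.6 + 14·1) = 2.9592 and q_2* = 1·2.9592 = 2.9592.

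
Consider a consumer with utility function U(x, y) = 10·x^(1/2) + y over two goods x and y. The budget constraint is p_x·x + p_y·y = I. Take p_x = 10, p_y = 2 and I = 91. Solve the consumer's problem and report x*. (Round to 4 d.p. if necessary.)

x* = 1

Set MRS = p_x/p_y: 5·x^(−1/2) = p_x/p_y.
Thus x* = (5·p_y/p_x)² — independent of I — with the rest of income spent on y.
Plugging in: x* = (5·2/10)² = 1.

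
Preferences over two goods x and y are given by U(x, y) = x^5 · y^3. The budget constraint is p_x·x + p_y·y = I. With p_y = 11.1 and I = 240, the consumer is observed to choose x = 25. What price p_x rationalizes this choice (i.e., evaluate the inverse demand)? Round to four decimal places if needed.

Tangency: MRS = (5/3)·y/x = p_x/p_y.
So 5·p_y·y = 3·p_x·x; combined with the budget, a share 0.625 of income goes to x.
Demand: x*(p_x,p_y,I) = 0.625·I/p_x and y* = 0.375·I/p_y.
Set x* = 25 in the demand function and solve for p_x: p_x = 6.

p_x = 6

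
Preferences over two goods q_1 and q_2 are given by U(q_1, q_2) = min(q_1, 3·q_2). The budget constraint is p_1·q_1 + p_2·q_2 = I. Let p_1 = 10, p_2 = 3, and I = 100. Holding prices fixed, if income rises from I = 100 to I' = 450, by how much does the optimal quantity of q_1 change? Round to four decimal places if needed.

With perfect complements, no substitution: consume in ratio q_1:q_2 = 3:1.
Budget: p_1·q_1 + p_2·(1/3)·q_1 = I, so (3·p_1 + p_2)·q_1 = 3·I.
Demand: q_1*(p_1,p_2,I) = 3·I/(3·p_1 + p_2), q_2* = I/(3·p_1 + p_2).
Here 3·10 + 3 = 33, giving q_1* = 9.0909.
At I' = 450: q_1* = 40.9091. Change: 40.9091 − 9.0909 = 31.8182.

Δq_1* = 31.8182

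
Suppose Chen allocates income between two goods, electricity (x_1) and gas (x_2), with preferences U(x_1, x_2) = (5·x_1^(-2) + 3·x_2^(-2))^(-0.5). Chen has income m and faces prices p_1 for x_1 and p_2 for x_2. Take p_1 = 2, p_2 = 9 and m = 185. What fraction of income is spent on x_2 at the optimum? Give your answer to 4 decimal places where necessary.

share on x_2 = 0.6969

From the CES first-order condition, (5/3)·(x_2/x_1)^(3) = p_1/p_2.
Hence x_2/x_1 = ((3/5)·p_1/p_2)^(1/(3)), i.e. raised to the 1/3 power.
Substitute x_2 = (x_2/x_1)·x_1 into the budget: x_1* = m/(p_1 + p_2·(x_2/x_1)).
Numerically x_2/x_1 = 0.510873, so x_1* = 185/(2 + 9·0.510873) = 28.0394 and x_2* = 0.510873·28.0394 = 14.3246.
Expenditure on x_2: 9·14.3246 = 128.9212; share = 0.6969.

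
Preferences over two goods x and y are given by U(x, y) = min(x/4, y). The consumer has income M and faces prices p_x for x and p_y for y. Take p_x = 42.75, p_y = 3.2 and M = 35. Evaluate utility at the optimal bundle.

With perfect complements, no substitution: consume in ratio x:y = 4:1.
Budget: p_x·x + p_y·(1/4)·x = M, so (4·p_x + p_y)·x = 4·M.
Demand: x*(p_x,p_y,M) = 4·M/(4·p_x + p_y), y* = M/(4·p_x + p_y).
Here 4·42.75 + 3.2 = 174.2, giving x* = 0.8037 and y* = 0.2009.
Utility at the optimum: U(0.8037, 0.2009) = 0.2009.

V = 0.2009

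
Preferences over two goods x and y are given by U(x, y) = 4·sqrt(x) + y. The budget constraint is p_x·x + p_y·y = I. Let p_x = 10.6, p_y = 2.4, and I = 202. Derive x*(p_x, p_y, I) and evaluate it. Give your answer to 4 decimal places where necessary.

x* = 0.2051

Utility is quasi-linear in y; the FOC for x is 2/√x = p_x/p_y.
Solve: √x = 2·p_y/p_x, so x*(p_x,p_y) = (2·p_y/p_x)², and y* = (I − p_x·x*)/p_y.
Plugging in: x* = (2·2.4/10.6)² = 0.2051.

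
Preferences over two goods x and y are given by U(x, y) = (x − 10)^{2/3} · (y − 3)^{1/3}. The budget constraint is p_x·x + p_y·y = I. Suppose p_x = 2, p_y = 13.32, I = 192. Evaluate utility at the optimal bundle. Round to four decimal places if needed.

MRS = 2·(y−3)/(x−10). Tangency with p_x/p_y gives y−3 = (1/2)·(p_x/p_y)·(x−10).
Substituting into the budget: x* = 10 + 2/3·(I − 10·p_x − 3·p_y)/p_x, and y* = 3 + 1/3·(…)/p_y.
Discretionary income = 192 − 10·2 − 3·13.32 = 132.04; x* = 10 + 2/3·132.04/2 = 54.0133; y* = 3 + 1/3·132.04/13.32 = 6.3043.
Utility at the optimum: U(54.0133, 6.3043) = 18.5673.

V = 18.5673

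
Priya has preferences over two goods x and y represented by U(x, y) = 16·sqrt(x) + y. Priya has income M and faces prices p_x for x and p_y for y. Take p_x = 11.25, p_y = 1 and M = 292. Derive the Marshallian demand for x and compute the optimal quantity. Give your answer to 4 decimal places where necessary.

x* = 0.5057

Thus x* = (8·p_y/p_x)² — independent of M — with the rest of income spent on y.
Plugging in: x* = (8·1/11.25)² = 0.5057.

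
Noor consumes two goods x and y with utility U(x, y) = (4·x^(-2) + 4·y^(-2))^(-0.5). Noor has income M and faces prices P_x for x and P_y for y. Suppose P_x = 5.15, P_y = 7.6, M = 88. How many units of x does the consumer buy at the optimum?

MRS = MU_x/MU_y = (y/x)^(3). Set equal to P_x/P_y.
Solve for the ratio: y/x = [P_x/P_y]^(1/3).
Substitute y = (y/x)·x into the budget: x* = M/(P_x + P_y·(y/x)).
Numerically y/x = 0.878344, so x* = 88/(5.15 + 7.6·0.878344) = 7.4416.

x* = 7.4416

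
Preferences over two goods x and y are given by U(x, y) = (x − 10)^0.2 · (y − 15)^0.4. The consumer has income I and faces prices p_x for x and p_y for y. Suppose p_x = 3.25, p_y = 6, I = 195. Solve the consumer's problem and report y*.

y* = 23.0556

Discretionary income = 195 − 10·3.25 − 15·6 = 72.5; y* = 15 + 2/3·72.5/6 = 23.0556.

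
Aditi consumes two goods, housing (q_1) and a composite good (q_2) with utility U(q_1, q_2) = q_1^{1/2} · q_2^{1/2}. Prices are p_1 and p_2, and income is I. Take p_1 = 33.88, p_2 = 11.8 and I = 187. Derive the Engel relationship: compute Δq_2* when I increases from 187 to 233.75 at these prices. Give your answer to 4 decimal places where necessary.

Δq_2* = 1.9809

MU_q_1/MU_q_2 = (0.5·q_2)/(0.5·q_1); tangency sets this equal to p_1/p_2.
So 0.5·p_2·q_2 = 0.5·p_1·q_1; combined with the budget, a share 0.5 of income goes to q_1.
Demand: q_1*(p_1,p_2,I) = 0.5·I/p_1 and q_2* = 0.5·I/p_2.
At p_1=33.88, p_2=11.8, I=187: q_2* = 0.5·187/11.8 = 7.9237.
At I' = 233.75: q_2* = 9.9047. Change: 9.9047 − 7.9237 = 1.9809.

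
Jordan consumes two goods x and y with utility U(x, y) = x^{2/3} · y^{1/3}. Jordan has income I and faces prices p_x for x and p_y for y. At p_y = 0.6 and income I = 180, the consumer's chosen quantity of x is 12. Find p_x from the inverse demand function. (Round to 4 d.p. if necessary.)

p_x = 10

Tangency: MRS = 2·y/x = p_x/p_y.
So 2/3·p_y·y = 1/3·p_x·x; combined with the budget, a share 2/3 of income goes to x.
Demand: x*(p_x,p_y,I) = 2/3·I/p_x and y* = 1/3·I/p_y.
Set x* = 12 in the demand function and solve for p_x: p_x = 10.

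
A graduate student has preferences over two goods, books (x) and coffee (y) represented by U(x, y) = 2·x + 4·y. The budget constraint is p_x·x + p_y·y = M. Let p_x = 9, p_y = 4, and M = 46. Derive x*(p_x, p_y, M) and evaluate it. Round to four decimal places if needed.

Linear utility — the consumer picks whichever good has higher MU/price: 2/9 = 0.2222 vs 4/4 = 1.
y gives more utility per dollar, so spend all income on y: y* = M/p_y, x* = 0.
Numerically: x* = 0, y* = 11.5.

x* = 0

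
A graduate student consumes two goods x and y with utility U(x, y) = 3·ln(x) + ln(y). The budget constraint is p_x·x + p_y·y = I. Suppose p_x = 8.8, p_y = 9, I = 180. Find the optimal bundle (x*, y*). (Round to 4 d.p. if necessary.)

x* = 15.3409, y* = 5

The MRS is 3·y/x. Set MRS = p_x/p_y.
So 3·p_y·y = p_x·x; combined with the budget, a share 0.75 of income goes to x.
Demand: x*(p_x,p_y,I) = 0.75·I/p_x and y* = 0.25·I/p_y.
At p_x=8.8, p_y=9, I=180: x* = 0.75·180/8.8 = 15.3409, y* = 5.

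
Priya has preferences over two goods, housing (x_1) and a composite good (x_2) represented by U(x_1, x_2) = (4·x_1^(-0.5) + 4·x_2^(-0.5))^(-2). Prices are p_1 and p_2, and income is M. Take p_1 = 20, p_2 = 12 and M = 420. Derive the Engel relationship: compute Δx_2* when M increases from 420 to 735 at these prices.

Numerically x_2/x_1 = 1.405721, so x_1* = 420/(20 + 12·1.405721) = 11.3918 and x_2* = 1.405721·11.3918 = 16.0137.
At M' = 735: x_2* = 28.0239. Change: 28.0239 − 16.0137 = 12.0103.

Δx_2* = 12.0103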